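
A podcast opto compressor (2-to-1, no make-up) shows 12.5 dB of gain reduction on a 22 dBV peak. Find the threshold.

Input is 25 dB above T (since output overshoot × R = input overshoot: (9.5 − T)·2 = 22 − T gives T = -3 dBV).
Check: -3 + (22 − (-3))/2 = -3 + 12.5 = 9.5 dBV. ✓

-3 dBV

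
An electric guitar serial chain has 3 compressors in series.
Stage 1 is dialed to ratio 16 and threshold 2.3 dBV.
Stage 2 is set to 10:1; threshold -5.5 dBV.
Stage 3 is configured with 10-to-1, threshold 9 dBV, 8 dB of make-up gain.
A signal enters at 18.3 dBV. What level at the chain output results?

Stage 1: 18.3 dBV is 16 dB over 2.3 dBV; at 16:1 that becomes 1 dB over, giving 3.3 dBV.
Stage 2: 3.3 dBV is 8.8 dB over -5.5 dBV; at 10:1 that becomes 0.88 dB over, giving -4.62 dBV.
Stage 3: below threshold (-4.62 ≤ 9); passes unchanged; make-up brings it to 3.38 dBV.

3.38 dBV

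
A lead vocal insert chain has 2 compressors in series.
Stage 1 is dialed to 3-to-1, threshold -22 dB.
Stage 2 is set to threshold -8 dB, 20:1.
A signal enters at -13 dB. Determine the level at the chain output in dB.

-19 dB

Stage 1: 9 dB above -22 dB, reduced 3:1 to 3 dB above → -19 dB.
Stage 2: -19 dB is at or below the -8 dB threshold — no compression; output -19 dB.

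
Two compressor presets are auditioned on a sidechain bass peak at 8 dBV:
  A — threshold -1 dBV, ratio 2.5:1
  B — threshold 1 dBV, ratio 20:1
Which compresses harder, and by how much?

A: GR = 9 − 9/2.5 = 5.4 dB.
B: GR = 7 − 7/20 = 6.65 dB.
B reduces 1.25 dB more.

B, by 1.25 dB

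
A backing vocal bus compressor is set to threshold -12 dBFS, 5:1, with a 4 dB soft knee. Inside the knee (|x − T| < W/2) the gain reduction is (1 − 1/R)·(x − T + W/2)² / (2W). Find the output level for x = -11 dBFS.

x − T + W/2 = -11 − (-12) + 2 = 3.
GR = (1 − 1/5) × 3² / 8 = 0.8 × 9 / 8 = 0.9 dB.
Output = -11 − 0.9 = -11.9 dBFS.

-11.9 dBFS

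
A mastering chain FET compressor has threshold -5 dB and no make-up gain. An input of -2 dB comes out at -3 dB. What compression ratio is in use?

Input overshoot = -2 − (-5) = 3 dB; output overshoot = -3 − (-5) = 2 dB.
Ratio = 3 / 2 = 1.5.

1.5:1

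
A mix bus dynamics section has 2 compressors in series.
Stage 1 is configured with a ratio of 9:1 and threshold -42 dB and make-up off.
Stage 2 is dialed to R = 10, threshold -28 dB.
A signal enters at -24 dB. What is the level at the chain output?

-40 dB

Stage 1: overshoot 18 dB → 18/9 = 2 dB → -40 dB.
Stage 2: below threshold (-40 ≤ -28); passes unchanged; output -40 dB.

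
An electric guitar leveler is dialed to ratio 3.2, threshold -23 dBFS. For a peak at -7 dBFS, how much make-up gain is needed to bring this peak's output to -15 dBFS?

3 dB

The peak compresses to -23 + 16/3.2 = -18 dBFS.
To reach -15 dBFS requires -15 − (-18) = 3 dB of make-up.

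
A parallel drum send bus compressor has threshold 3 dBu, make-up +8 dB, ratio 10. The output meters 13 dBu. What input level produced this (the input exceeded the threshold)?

Stripping the +8 dB make-up gives 5 dBu at the gain stage.
Post-compression overshoot = 5 − 3 = 2 dB.
Before 10:1 compression the overshoot was 2 × 10 = 20 dB, so input = 3 + 20 = 23 dBu.

23 dBu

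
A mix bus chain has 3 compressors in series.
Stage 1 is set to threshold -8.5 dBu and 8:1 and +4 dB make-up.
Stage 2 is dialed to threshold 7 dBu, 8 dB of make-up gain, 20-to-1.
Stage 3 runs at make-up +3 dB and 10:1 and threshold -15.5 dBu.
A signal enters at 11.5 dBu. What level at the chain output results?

Stage 1: 11.5 dBu is 20 dB over -8.5 dBu; at 8:1 that becomes 2.5 dB over, giving -6 dBu; +4 dB make-up → -2 dBu.
Stage 2: below threshold (-2 ≤ 7); passes unchanged; make-up brings it to 6 dBu.
Stage 3: 21.5 dB above -15.5 dBu, reduced 10:1 to 2.15 dB above → -13.35 dBu; +3 dB make-up → -10.35 dBu.

-10.35 dBu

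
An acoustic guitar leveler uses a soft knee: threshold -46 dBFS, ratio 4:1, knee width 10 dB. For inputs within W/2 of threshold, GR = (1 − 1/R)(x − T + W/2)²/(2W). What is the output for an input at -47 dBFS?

x − T + W/2 = -47 − (-46) + 5 = 4.
GR = (1 − 1/4) × 4² / 20 = 0.75 × 16 / 20 = 0.6 dB.
Output = -47 − 0.6 = -47.6 dBFS.

-47.6 dBFS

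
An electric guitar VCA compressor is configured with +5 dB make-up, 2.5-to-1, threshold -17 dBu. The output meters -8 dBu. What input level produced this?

Remove make-up: -8 − 5 = -13 dBu.
That's 4 dB above the -17 dBu threshold.
Undo the ratio: input overshoot = 4 × 2.5 = 10 dB, giving input = -7 dBu.

-7 dBu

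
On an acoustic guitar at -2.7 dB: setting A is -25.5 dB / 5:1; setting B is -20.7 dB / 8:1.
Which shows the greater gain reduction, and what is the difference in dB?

A, by 2.49 dB

A: GR = 22.8 − 22.8/5 = 18.24 dB.
B: GR = 18 − 18/8 = 15.75 dB.
A reduces 2.49 dB more.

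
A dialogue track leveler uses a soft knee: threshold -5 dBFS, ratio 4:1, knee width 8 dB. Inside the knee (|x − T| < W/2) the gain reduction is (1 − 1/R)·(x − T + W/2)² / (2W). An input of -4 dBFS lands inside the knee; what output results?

-5.171875 dBFS

x − T + W/2 = -4 − (-5) + 4 = 5.
GR = (1 − 1/4) × 5² / 16 = 0.75 × 25 / 16 = 1.171875 dB.
Output = -4 − 1.171875 = -5.171875 dBFS.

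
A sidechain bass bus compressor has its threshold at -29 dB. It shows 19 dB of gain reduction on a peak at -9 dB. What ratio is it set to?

Input overshoot = -9 − (-29) = 20 dB.
Output overshoot = 20 − 19 = 1 dB.
Ratio = input overshoot / output overshoot = 20 / 1 = 20.

20:1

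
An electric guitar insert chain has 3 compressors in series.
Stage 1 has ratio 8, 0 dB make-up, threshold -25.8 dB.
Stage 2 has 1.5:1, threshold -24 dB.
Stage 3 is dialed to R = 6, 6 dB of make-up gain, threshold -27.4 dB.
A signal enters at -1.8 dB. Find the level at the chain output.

Stage 1: -1.8 dB is 24 dB over -25.8 dB; at 8:1 that becomes 3 dB over, giving -22.8 dB.
Stage 2: -22.8 dB is 1.2 dB over -24 dB; at 1.5:1 that becomes 0.8 dB over, giving -23.2 dB.
Stage 3: -23.2 dB is 4.2 dB over -27.4 dB; at 6:1 that becomes 0.7 dB over, giving -26.7 dB; +6 dB make-up → -20.7 dB.

-20.7 dB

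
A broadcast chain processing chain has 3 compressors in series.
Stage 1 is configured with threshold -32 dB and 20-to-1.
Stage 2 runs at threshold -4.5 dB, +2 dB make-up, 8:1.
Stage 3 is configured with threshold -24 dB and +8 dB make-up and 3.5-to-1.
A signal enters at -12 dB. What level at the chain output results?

Stage 1: overshoot 20 dB → 20/20 = 1 dB → -31 dB.
Stage 2: -31 dB ≤ -4.5 dB, so stage 2 doesn't engage; make-up brings it to -29 dB.
Stage 3: -29 dB ≤ -24 dB, so stage 3 doesn't engage; make-up brings it to -21 dB.

-21 dB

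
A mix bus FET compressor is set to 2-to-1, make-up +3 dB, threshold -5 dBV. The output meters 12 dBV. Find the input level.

23 dBV

Remove make-up: 12 − 3 = 9 dBV.
Post-compression overshoot = 9 − (-5) = 14 dB.
Input overshoot = R × output overshoot = 28 dB → input = -5 + 28 = 23 dBV.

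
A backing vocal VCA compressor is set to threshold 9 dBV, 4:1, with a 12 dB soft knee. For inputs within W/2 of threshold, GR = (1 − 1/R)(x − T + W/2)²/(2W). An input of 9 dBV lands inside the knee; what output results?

7.875 dBV

x − T + W/2 = 9 − 9 + 6 = 6.
GR = (1 − 1/4) × 6² / 24 = 0.75 × 36 / 24 = 1.125 dB.
Output = 9 − 1.125 = 7.875 dBV.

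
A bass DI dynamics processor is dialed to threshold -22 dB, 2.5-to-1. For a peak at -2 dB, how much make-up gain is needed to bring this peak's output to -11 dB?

The peak compresses to -22 + 20/2.5 = -14 dB.
To reach -11 dB requires -11 − (-14) = 3 dB of make-up.

3 dB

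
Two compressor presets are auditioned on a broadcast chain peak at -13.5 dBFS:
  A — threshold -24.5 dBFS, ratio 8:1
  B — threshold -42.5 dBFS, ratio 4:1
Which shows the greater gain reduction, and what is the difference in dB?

A: 11 dB over, compressed to 1.375 dB over, so 9.625 dB of GR.
B: 29 dB over, compressed to 7.25 dB over, so 21.75 dB of GR.
B applies 12.125 dB more gain reduction.

B, by 12.125 dB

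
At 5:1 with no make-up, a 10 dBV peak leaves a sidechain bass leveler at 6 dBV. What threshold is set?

5 dBV

Let T be the threshold. Output overshoot = (input overshoot)/R, so 6 − T = (10 − T)/5.
5·(6 − T) = 10 − T → 4·T = 30 − 10 = 20.
T = 20/4 = 5 dBV.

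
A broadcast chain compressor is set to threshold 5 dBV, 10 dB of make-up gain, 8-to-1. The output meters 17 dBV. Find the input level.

Before make-up, the level was 17 − 10 = 7 dBV.
Post-compression overshoot = 7 − 5 = 2 dB.
Input overshoot = R × output overshoot = 16 dB → input = 5 + 16 = 21 dBV.

21 dBV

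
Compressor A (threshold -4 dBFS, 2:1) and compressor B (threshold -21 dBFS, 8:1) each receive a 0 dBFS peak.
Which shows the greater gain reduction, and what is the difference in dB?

B, by 16.375 dB

A: overshoot 4 dB → output overshoot 2 dB → GR 2 dB.
B: overshoot 21 dB → output overshoot 2.625 dB → GR 18.375 dB.
B reduces 16.375 dB more.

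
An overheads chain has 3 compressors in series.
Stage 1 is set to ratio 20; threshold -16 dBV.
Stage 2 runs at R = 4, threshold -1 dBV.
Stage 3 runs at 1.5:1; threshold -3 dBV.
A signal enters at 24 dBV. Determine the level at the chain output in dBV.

Stage 1: 40 dB above -16 dBV, reduced 20:1 to 2 dB above → -14 dBV.
Stage 2: -14 dBV is at or below the -1 dBV threshold — no compression; output -14 dBV.
Stage 3: -14 dBV ≤ -3 dBV, so stage 3 doesn't engage; output -14 dBV.

-14 dBV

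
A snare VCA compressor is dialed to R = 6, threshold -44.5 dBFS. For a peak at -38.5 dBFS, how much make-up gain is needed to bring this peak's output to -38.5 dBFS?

The peak compresses to -44.5 + 6/6 = -43.5 dBFS.
To reach -38.5 dBFS requires -38.5 − (-43.5) = 5 dB of make-up.

5 dB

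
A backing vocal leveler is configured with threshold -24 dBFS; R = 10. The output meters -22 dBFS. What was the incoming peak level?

-4 dBFS

Post-compression overshoot = -22 − (-24) = 2 dB.
Input overshoot = R × output overshoot = 20 dB → input = -24 + 20 = -4 dBFS.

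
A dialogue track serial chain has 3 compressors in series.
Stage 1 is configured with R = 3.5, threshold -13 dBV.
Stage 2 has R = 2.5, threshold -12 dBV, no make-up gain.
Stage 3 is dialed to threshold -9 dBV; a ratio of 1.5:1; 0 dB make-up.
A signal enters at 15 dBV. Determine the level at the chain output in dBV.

Stage 1: 15 dBV is 28 dB over -13 dBV; at 3.5:1 that becomes 8 dB over, giving -5 dBV.
Stage 2: -5 dBV is 7 dB over -12 dBV; at 2.5:1 that becomes 2.8 dB over, giving -9.2 dBV.
Stage 3: -9.2 dBV is at or below the -9 dBV threshold — no compression; output -9.2 dBV.

-9.2 dBV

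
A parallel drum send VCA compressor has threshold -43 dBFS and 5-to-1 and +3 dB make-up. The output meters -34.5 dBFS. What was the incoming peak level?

-15.5 dBFS

Before make-up, the level was -34.5 − 3 = -37.5 dBFS.
Post-compression overshoot = -37.5 − (-43) = 5.5 dB.
Undo the ratio: input overshoot = 5.5 × 5 = 27.5 dB, giving input = -15.5 dBFS.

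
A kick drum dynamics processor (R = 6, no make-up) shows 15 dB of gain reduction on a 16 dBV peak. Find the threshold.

Gain reduction = 16 − 1 = 15 dB; output overshoot = GR / (R − 1) = 15 / 5 = 3 dB.
Threshold = output − output overshoot = 1 − 3 = -2 dBV.

-2 dBV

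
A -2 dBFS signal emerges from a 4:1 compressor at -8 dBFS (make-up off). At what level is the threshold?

-10 dBFS

Input is 8 dB above T (since output overshoot × R = input overshoot: (-8 − T)·4 = -2 − T gives T = -10 dBFS).
Check: -10 + (-2 − (-10))/4 = -10 + 2 = -8 dBFS. ✓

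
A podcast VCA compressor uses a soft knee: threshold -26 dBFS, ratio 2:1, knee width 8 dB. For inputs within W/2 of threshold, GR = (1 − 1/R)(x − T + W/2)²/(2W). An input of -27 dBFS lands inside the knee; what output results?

x − T + W/2 = -27 − (-26) + 4 = 3.
GR = (1 − 1/2) × 3² / 16 = 0.5 × 9 / 16 = 0.28125 dB.
Output = -27 − 0.28125 = -27.28125 dBFS.

-27.28125 dBFS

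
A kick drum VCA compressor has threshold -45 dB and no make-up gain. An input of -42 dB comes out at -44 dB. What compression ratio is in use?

3:1

Input overshoot = -42 − (-45) = 3 dB; output overshoot = -44 − (-45) = 1 dB.
Ratio = 3 / 1 = 3.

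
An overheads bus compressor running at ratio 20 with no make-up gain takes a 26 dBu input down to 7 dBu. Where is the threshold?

6 dBu

Input is 20 dB above T (since output overshoot × R = input overshoot: (7 − T)·20 = 26 − T gives T = 6 dBu).
Check: 6 + (26 − 6)/20 = 6 + 1 = 7 dBu. ✓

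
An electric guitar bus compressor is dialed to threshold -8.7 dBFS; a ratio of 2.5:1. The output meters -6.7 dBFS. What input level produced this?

-3.7 dBFS

That's 2 dB above the -8.7 dBFS threshold.
Before 2.5:1 compression the overshoot was 2 × 2.5 = 5 dB, so input = -8.7 + 5 = -3.7 dBFS.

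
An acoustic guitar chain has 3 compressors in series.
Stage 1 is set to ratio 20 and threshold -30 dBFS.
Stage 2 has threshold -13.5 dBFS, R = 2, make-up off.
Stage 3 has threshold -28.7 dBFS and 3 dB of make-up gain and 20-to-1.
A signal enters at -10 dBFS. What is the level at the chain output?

Stage 1: overshoot 20 dB → 20/20 = 1 dB → -29 dBFS.
Stage 2: below threshold (-29 ≤ -13.5); passes unchanged; output -29 dBFS.
Stage 3: below threshold (-29 ≤ -28.7); passes unchanged; make-up brings it to -26 dBFS.

-26 dBFS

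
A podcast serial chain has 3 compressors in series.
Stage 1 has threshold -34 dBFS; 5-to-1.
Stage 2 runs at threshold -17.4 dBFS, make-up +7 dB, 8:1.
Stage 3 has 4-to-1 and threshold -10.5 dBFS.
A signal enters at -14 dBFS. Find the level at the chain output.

Stage 1: -14 dBFS is 20 dB over -34 dBFS; at 5:1 that becomes 4 dB over, giving -30 dBFS.
Stage 2: -30 dBFS ≤ -17.4 dBFS, so stage 2 doesn't engage; make-up brings it to -23 dBFS.
Stage 3: -23 dBFS is at or below the -10.5 dBFS threshold — no compression; output -23 dBFS.

-23 dBFS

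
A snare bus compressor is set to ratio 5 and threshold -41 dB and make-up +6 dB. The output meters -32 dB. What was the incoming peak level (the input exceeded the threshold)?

Before make-up, the level was -32 − 6 = -38 dB.
That's 3 dB above the -41 dB threshold.
Undo the ratio: input overshoot = 3 × 5 = 15 dB, giving input = -26 dB.

-26 dB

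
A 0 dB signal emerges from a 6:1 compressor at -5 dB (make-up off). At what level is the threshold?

Let T be the threshold. Output overshoot = (input overshoot)/R, so -5 − T = (0 − T)/6.
6·(-5 − T) = 0 − T → 5·T = -30 − 0 = -30.
T = -30/5 = -6 dB.

-6 dB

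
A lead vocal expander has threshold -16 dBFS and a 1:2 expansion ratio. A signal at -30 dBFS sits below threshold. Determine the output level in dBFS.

-44 dBFS

Below threshold, a 1:2 expander applies gain = (2−1)×(T − x) of attenuation.
(2−1) × 14 = 14 dB, so output = -30 − 14 = -44 dBFS.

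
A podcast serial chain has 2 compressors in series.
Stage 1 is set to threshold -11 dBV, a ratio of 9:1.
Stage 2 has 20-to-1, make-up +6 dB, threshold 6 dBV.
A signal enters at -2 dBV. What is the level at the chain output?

-4 dBV

Stage 1: 9 dB above -11 dBV, reduced 9:1 to 1 dB above → -10 dBV.
Stage 2: -10 dBV is at or below the 6 dBV threshold — no compression; make-up brings it to -4 dBV.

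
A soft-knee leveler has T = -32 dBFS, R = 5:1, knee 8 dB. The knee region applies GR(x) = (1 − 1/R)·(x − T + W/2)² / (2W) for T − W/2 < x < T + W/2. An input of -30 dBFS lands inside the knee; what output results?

x − T + W/2 = -30 − (-32) + 4 = 6.
GR = (1 − 1/5) × 6² / 16 = 0.8 × 36 / 16 = 1.8 dB.
Output = -30 − 1.8 = -31.8 dBFS.

-31.8 dBFS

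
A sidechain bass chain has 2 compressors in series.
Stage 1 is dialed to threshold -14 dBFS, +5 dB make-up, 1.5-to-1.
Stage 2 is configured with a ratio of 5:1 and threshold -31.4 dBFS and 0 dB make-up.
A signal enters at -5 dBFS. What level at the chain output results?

-25.72 dBFS

Stage 1: -5 dBFS is 9 dB over -14 dBFS; at 1.5:1 that becomes 6 dB over, giving -8 dBFS; +5 dB make-up → -3 dBFS.
Stage 2: 28.4 dB above -31.4 dBFS, reduced 5:1 to 5.68 dB above → -25.72 dBFS.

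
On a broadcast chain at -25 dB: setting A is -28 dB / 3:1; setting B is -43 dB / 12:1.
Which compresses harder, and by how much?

A: 3 dB over, compressed to 1 dB over, so 2 dB of GR.
B: 18 dB over, compressed to 1.5 dB over, so 16.5 dB of GR.
B applies 14.5 dB more gain reduction.

B, by 14.5 dB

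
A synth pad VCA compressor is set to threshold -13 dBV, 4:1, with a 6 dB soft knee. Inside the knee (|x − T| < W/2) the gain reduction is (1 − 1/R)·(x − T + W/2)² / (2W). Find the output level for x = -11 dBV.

-12.5625 dBV

x − T + W/2 = -11 − (-13) + 3 = 5.
GR = (1 − 1/4) × 5² / 12 = 0.75 × 25 / 12 = 1.5625 dB.
Output = -11 − 1.5625 = -12.5625 dBV.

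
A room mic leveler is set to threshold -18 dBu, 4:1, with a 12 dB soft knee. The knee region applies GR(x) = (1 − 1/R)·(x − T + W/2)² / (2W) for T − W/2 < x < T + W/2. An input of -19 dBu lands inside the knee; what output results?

x − T + W/2 = -19 − (-18) + 6 = 5.
GR = (1 − 1/4) × 5² / 24 = 0.75 × 25 / 24 = 0.78125 dB.
Output = -19 − 0.78125 = -19.78125 dBu.

-19.78125 dBu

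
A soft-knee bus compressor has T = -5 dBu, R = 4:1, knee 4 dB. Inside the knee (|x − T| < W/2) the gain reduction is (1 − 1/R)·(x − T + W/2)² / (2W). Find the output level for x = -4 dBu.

x − T + W/2 = -4 − (-5) + 2 = 3.
GR = (1 − 1/4) × 3² / 8 = 0.75 × 9 / 8 = 0.84375 dB.
Output = -4 − 0.84375 = -4.84375 dBu.

-4.84375 dBu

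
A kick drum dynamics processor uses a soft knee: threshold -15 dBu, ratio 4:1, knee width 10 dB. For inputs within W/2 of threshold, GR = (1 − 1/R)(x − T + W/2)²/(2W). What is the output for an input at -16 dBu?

x − T + W/2 = -16 − (-15) + 5 = 4.
GR = (1 − 1/4) × 4² / 20 = 0.75 × 16 / 20 = 0.6 dB.
Output = -16 − 0.6 = -16.6 dBu.

-16.6 dBu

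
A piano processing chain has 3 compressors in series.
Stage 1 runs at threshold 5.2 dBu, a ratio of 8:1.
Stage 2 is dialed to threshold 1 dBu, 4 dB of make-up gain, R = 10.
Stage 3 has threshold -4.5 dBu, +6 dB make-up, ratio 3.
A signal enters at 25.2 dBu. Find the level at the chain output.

Stage 1: overshoot 20 dB → 20/8 = 2.5 dB → 7.7 dBu.
Stage 2: 7.7 dBu is 6.7 dB over 1 dBu; at 10:1 that becomes 0.67 dB over, giving 1.67 dBu; +4 dB make-up → 5.67 dBu.
Stage 3: 5.67 dBu is 10.17 dB over -4.5 dBu; at 3:1 that becomes 3.39 dB over, giving -1.11 dBu; +6 dB make-up → 4.89 dBu.

4.89 dBu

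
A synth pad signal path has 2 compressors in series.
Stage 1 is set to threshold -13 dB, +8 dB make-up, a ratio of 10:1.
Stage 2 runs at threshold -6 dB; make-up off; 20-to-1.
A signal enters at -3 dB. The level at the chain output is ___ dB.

-5.9 dB

Stage 1: overshoot 10 dB → 10/10 = 1 dB → -12 dB; +8 dB make-up → -4 dB.
Stage 2: 2 dB above -6 dB, reduced 20:1 to 0.1 dB above → -5.9 dB.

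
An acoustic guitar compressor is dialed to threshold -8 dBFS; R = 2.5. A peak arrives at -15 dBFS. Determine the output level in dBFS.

-15 dBFS

-15 dBFS is 7 dB below the -8 dBFS threshold, so no gain reduction is applied.
Output = input = -15 dBFS.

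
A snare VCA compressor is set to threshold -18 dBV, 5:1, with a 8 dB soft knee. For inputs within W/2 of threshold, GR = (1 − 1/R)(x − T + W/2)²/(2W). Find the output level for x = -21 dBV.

-21.05 dBV

x − T + W/2 = -21 − (-18) + 4 = 1.
GR = (1 − 1/5) × 1² / 16 = 0.8 × 1 / 16 = 0.05 dB.
Output = -21 − 0.05 = -21.05 dBV.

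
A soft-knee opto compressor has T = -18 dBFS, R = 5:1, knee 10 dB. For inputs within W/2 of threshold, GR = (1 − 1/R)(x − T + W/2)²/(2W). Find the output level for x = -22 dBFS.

x − T + W/2 = -22 − (-18) + 5 = 1.
GR = (1 − 1/5) × 1² / 20 = 0.8 × 1 / 20 = 0.04 dB.
Output = -22 − 0.04 = -22.04 dBFS.

-22.04 dBFS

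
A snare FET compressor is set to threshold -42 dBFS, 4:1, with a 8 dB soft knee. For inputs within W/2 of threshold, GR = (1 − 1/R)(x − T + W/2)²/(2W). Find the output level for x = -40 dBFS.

x − T + W/2 = -40 − (-42) + 4 = 6.
GR = (1 − 1/4) × 6² / 16 = 0.75 × 36 / 16 = 1.6875 dB.
Output = -40 − 1.6875 = -41.6875 dBFS.

-41.6875 dBFS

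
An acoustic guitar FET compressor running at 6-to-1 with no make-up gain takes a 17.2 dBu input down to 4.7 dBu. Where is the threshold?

Let T be the threshold. Output overshoot = (input overshoot)/R, so 4.7 − T = (17.2 − T)/6.
6·(4.7 − T) = 17.2 − T → 5·T = 28.2 − 17.2 = 11.
T = 11/5 = 2.2 dBu.

2.2 dBu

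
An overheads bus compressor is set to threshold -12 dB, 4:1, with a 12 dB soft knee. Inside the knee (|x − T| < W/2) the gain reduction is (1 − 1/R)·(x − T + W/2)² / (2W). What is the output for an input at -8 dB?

-11.125 dB

x − T + W/2 = -8 − (-12) + 6 = 10.
GR = (1 − 1/4) × 10² / 24 = 0.75 × 100 / 24 = 3.125 dB.
Output = -8 − 3.125 = -11.125 dB.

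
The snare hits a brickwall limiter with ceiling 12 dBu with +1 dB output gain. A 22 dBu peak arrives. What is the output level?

The limiter clamps the peak to its 12 dBu ceiling.
Output gain then adds 1 dB: 12 + 1 = 13 dBu.

13 dBu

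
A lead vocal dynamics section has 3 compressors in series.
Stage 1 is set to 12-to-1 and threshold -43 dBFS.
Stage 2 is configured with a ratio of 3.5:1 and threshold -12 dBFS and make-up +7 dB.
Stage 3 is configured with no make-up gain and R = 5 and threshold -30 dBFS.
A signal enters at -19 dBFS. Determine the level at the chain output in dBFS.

Stage 1: -19 dBFS is 24 dB over -43 dBFS; at 12:1 that becomes 2 dB over, giving -41 dBFS.
Stage 2: below threshold (-41 ≤ -12); passes unchanged; make-up brings it to -34 dBFS.
Stage 3: -34 dBFS is at or below the -30 dBFS threshold — no compression; output -34 dBFS.

-34 dBFS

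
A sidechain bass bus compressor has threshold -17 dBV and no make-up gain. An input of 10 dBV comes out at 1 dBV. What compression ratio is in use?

1.5:1

Input overshoot = 10 − (-17) = 27 dB; output overshoot = 1 − (-17) = 18 dB.
Ratio = 27 / 18 = 1.5.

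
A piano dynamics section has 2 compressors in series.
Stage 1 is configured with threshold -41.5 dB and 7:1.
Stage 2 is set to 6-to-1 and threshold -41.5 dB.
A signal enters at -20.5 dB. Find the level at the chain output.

-41 dB

Stage 1: overshoot 21 dB → 21/7 = 3 dB → -38.5 dB.
Stage 2: 3 dB above -41.5 dB, reduced 6:1 to 0.5 dB above → -41 dB.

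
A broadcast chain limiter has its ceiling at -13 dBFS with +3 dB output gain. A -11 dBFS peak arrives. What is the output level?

A brickwall limiter is an ∞:1 compressor: any input above the ceiling is clamped to -13 dBFS.
Output gain then adds 3 dB: -13 + 3 = -10 dBFS.

-10 dBFS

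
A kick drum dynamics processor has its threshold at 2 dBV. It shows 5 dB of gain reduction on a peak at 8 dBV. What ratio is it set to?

Input overshoot = 8 − 2 = 6 dB.
Output overshoot = 6 − 5 = 1 dB.
Ratio = input overshoot / output overshoot = 6 / 1 = 6.

6:1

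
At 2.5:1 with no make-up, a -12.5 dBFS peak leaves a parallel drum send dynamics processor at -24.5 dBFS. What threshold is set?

-32.5 dBFS

Let T be the threshold. Output overshoot = (input overshoot)/R, so -24.5 − T = (-12.5 − T)/2.5.
2.5·(-24.5 − T) = -12.5 − T → 1.5·T = -61.25 − (-12.5) = -48.75.
T = -48.75/1.5 = -32.5 dBFS.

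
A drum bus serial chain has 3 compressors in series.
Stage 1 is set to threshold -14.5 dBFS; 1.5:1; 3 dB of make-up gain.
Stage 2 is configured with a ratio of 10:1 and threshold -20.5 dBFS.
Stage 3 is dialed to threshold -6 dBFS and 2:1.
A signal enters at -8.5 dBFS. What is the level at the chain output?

-19.2 dBFS

Stage 1: -8.5 dBFS is 6 dB over -14.5 dBFS; at 1.5:1 that becomes 4 dB over, giving -10.5 dBFS; +3 dB make-up → -7.5 dBFS.
Stage 2: -7.5 dBFS is 13 dB over -20.5 dBFS; at 10:1 that becomes 1.3 dB over, giving -19.2 dBFS.
Stage 3: -19.2 dBFS ≤ -6 dBFS, so stage 3 doesn't engage; output -19.2 dBFS.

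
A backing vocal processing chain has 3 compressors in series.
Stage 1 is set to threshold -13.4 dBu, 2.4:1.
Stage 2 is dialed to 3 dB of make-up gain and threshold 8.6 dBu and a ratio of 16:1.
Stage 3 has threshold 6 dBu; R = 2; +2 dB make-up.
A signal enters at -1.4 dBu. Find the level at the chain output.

Stage 1: overshoot 12 dB → 12/2.4 = 5 dB → -8.4 dBu.
Stage 2: -8.4 dBu is at or below the 8.6 dBu threshold — no compression; make-up brings it to -5.4 dBu.
Stage 3: -5.4 dBu is at or below the 6 dBu threshold — no compression; make-up brings it to -3.4 dBu.

-3.4 dBu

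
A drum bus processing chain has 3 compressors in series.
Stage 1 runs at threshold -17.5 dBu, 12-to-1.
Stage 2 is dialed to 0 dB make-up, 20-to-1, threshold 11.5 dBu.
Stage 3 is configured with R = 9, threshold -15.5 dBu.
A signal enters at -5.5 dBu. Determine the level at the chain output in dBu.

-16.5 dBu

Stage 1: 12 dB above -17.5 dBu, reduced 12:1 to 1 dB above → -16.5 dBu.
Stage 2: below threshold (-16.5 ≤ 11.5); passes unchanged; output -16.5 dBu.
Stage 3: below threshold (-16.5 ≤ -15.5); passes unchanged; output -16.5 dBu.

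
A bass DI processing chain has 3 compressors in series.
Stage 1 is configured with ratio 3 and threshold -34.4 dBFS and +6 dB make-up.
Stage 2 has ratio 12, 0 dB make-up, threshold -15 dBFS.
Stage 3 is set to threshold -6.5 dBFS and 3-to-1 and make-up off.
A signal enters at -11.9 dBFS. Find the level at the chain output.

-20.9 dBFS

Stage 1: 22.5 dB above -34.4 dBFS, reduced 3:1 to 7.5 dB above → -26.9 dBFS; +6 dB make-up → -20.9 dBFS.
Stage 2: -20.9 dBFS ≤ -15 dBFS, so stage 2 doesn't engage; output -20.9 dBFS.
Stage 3: -20.9 dBFS ≤ -6.5 dBFS, so stage 3 doesn't engage; output -20.9 dBFS.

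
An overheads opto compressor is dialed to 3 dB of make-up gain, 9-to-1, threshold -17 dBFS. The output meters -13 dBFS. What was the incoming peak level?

-8 dBFS

Before make-up, the level was -13 − 3 = -16 dBFS.
The compressed level sits -16 − (-17) = 1 dB over threshold.
Before 9:1 compression the overshoot was 1 × 9 = 9 dB, so input = -17 + 9 = -8 dBFS.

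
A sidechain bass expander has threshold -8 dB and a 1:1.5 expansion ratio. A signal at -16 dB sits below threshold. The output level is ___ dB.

-20 dB

Below threshold, a 1:1.5 expander applies gain = (1.5−1)×(T − x) of attenuation.
(1.5−1) × 8 = 4 dB, so output = -16 − 4 = -20 dB.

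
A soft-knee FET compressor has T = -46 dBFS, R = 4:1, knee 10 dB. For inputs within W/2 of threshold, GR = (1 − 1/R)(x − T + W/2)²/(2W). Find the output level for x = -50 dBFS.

x − T + W/2 = -50 − (-46) + 5 = 1.
GR = (1 − 1/4) × 1² / 20 = 0.75 × 1 / 20 = 0.0375 dB.
Output = -50 − 0.0375 = -50.0375 dBFS.

-50.0375 dBFS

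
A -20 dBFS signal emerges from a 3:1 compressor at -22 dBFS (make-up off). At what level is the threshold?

-23 dBFS

Let T be the threshold. Output overshoot = (input overshoot)/R, so -22 − T = (-20 − T)/3.
3·(-22 − T) = -20 − T → 2·T = -66 − (-20) = -46.
T = -46/2 = -23 dBFS.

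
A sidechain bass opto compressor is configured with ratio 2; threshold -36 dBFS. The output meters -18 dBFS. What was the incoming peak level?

That's 18 dB above the -36 dBFS threshold.
Before 2:1 compression the overshoot was 18 × 2 = 36 dB, so input = -36 + 36 = 0 dBFS.

0 dBFS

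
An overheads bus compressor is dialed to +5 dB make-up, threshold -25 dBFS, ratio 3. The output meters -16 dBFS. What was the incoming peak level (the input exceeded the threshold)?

Stripping the +5 dB make-up gives -21 dBFS at the gain stage.
The compressed level sits -21 − (-25) = 4 dB over threshold.
Input overshoot = R × output overshoot = 12 dB → input = -25 + 12 = -13 dBFS.

-13 dBFS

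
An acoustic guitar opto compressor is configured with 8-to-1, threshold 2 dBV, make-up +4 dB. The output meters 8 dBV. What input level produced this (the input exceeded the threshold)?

Before make-up, the level was 8 − 4 = 4 dBV.
That's 2 dB above the 2 dBV threshold.
Before 8:1 compression the overshoot was 2 × 8 = 16 dB, so input = 2 + 16 = 18 dBV.

18 dBV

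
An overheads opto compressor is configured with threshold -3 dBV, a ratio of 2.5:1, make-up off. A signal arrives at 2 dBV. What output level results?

2 dBV sits 5 dB over threshold.
2.5:1 compression reduces that to 5/2.5 = 2 dB over.
So the level is -3 + 2 = -1 dBV.

-1 dBV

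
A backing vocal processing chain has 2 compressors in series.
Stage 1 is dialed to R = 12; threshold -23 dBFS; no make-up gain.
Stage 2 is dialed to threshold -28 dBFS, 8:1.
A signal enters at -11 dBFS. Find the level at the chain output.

Stage 1: 12 dB above -23 dBFS, reduced 12:1 to 1 dB above → -22 dBFS.
Stage 2: -22 dBFS is 6 dB over -28 dBFS; at 8:1 that becomes 0.75 dB over, giving -27.25 dBFS.

-27.25 dBFS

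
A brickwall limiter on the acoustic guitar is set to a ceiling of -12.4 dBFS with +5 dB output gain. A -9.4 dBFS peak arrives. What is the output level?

-7.4 dBFS

A brickwall limiter is an ∞:1 compressor: any input above the ceiling is clamped to -12.4 dBFS.
Output gain then adds 5 dB: -12.4 + 5 = -7.4 dBFS.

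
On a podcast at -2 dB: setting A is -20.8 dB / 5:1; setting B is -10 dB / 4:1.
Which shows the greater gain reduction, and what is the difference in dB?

A: GR = 18.8 − 18.8/5 = 15.04 dB.
B: GR = 8 − 8/4 = 6 dB.
Difference: 9.04 dB in favour of A.

A, by 9.04 dB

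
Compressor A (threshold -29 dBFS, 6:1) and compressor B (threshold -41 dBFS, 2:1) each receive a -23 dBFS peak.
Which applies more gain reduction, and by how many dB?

A: GR = 6 − 6/6 = 5 dB.
B: GR = 18 − 18/2 = 9 dB.
B applies 4 dB more gain reduction.

B, by 4 dB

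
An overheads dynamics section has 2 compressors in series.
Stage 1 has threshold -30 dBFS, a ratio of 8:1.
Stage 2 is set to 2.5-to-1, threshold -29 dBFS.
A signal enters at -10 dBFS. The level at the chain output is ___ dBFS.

-28.4 dBFS

Stage 1: overshoot 20 dB → 20/8 = 2.5 dB → -27.5 dBFS.
Stage 2: overshoot 1.5 dB → 1.5/2.5 = 0.6 dB → -28.4 dBFS.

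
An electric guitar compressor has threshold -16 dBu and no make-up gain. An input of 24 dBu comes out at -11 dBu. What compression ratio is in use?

Input overshoot = 24 − (-16) = 40 dB; output overshoot = -11 − (-16) = 5 dB.
Ratio = 40 / 5 = 8.

8:1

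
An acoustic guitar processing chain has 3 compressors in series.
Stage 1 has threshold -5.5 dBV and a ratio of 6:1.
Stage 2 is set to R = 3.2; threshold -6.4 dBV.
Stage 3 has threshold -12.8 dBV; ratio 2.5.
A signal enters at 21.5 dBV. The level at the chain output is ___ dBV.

-9.565 dBV

Stage 1: 27 dB above -5.5 dBV, reduced 6:1 to 4.5 dB above → -1 dBV.
Stage 2: overshoot 5.4 dB → 5.4/3.2 = 1.6875 dB → -4.7125 dBV.
Stage 3: overshoot 8.0875 dB → 8.0875/2.5 = 3.235 dB → -9.565 dBV.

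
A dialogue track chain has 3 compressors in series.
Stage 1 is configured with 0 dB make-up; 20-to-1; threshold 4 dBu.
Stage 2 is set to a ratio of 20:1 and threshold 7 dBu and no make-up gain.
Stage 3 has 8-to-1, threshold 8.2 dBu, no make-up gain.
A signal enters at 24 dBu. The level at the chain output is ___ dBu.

5 dBu

Stage 1: 20 dB above 4 dBu, reduced 20:1 to 1 dB above → 5 dBu.
Stage 2: 5 dBu is at or below the 7 dBu threshold — no compression; output 5 dBu.
Stage 3: 5 dBu ≤ 8.2 dBu, so stage 3 doesn't engage; output 5 dBu.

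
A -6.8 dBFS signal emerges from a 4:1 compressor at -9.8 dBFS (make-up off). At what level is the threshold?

Gain reduction = -6.8 − (-9.8) = 3 dB; output overshoot = GR / (R − 1) = 3 / 3 = 1 dB.
Threshold = output − output overshoot = -9.8 − 1 = -10.8 dBFS.

-10.8 dBFS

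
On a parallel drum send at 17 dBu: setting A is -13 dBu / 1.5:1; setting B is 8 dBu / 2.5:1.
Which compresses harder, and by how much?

A: 30 dB over, compressed to 20 dB over, so 10 dB of GR.
B: 9 dB over, compressed to 3.6 dB over, so 5.4 dB of GR.
A reduces 4.6 dB more.

A, by 4.6 dB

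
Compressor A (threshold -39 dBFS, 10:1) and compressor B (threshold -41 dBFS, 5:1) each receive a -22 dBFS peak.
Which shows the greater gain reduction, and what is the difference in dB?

A, by 0.1 dB

A: 17 dB over, compressed to 1.7 dB over, so 15.3 dB of GR.
B: 19 dB over, compressed to 3.8 dB over, so 15.2 dB of GR.
A reduces 0.1 dB more.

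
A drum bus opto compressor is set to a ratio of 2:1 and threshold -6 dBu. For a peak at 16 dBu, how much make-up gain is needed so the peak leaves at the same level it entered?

The peak compresses to -6 + 22/2 = 5 dBu.
To reach 16 dBu requires 16 − 5 = 11 dB of make-up.

11 dB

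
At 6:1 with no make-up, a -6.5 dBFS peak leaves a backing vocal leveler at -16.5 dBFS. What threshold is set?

Input is 12 dB above T (since output overshoot × R = input overshoot: (-16.5 − T)·6 = -6.5 − T gives T = -18.5 dBFS).
Check: -18.5 + (-6.5 − (-18.5))/6 = -18.5 + 2 = -16.5 dBFS. ✓

-18.5 dBFS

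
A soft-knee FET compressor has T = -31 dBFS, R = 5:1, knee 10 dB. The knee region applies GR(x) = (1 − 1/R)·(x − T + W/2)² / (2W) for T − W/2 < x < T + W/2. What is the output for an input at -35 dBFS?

x − T + W/2 = -35 − (-31) + 5 = 1.
GR = (1 − 1/5) × 1² / 20 = 0.8 × 1 / 20 = 0.04 dB.
Output = -35 − 0.04 = -35.04 dBFS.

-35.04 dBFS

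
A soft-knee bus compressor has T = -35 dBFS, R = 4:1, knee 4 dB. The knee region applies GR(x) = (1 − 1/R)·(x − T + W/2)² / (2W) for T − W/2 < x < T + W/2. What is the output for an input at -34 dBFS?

-34.84375 dBFS

x − T + W/2 = -34 − (-35) + 2 = 3.
GR = (1 − 1/4) × 3² / 8 = 0.75 × 9 / 8 = 0.84375 dB.
Output = -34 − 0.84375 = -34.84375 dBFS.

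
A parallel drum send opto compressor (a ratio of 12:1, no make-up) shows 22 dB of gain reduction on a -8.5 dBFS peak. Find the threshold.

Let T be the threshold. Output overshoot = (input overshoot)/R, so -30.5 − T = (-8.5 − T)/12.
12·(-30.5 − T) = -8.5 − T → 11·T = -366 − (-8.5) = -357.5.
T = -357.5/11 = -32.5 dBFS.

-32.5 dBFS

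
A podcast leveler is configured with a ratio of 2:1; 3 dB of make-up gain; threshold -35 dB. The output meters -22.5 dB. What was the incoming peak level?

-16 dB

Stripping the +3 dB make-up gives -25.5 dB at the gain stage.
The compressed level sits -25.5 − (-35) = 9.5 dB over threshold.
Before 2:1 compression the overshoot was 9.5 × 2 = 19 dB, so input = -35 + 19 = -16 dB.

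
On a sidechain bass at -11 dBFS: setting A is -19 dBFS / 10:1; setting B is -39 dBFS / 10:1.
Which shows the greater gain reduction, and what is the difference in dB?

B, by 18 dB

A: overshoot 8 dB → output overshoot 0.8 dB → GR 7.2 dB.
B: overshoot 28 dB → output overshoot 2.8 dB → GR 25.2 dB.
Difference: 18 dB in favour of B.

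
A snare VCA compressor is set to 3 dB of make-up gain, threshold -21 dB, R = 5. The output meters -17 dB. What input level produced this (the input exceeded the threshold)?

Remove make-up: -17 − 3 = -20 dB.
Post-compression overshoot = -20 − (-21) = 1 dB.
Undo the ratio: input overshoot = 1 × 5 = 5 dB, giving input = -16 dB.

-16 dB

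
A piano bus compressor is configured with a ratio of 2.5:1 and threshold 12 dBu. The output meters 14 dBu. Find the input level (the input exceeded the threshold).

That's 2 dB above the 12 dBu threshold.
Before 2.5:1 compression the overshoot was 2 × 2.5 = 5 dB, so input = 12 + 5 = 17 dBu.

17 dBu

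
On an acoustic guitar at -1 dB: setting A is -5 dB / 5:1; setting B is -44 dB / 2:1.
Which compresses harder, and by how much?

B, by 18.3 dB

A: overshoot 4 dB → output overshoot 0.8 dB → GR 3.2 dB.
B: overshoot 43 dB → output overshoot 21.5 dB → GR 21.5 dB.
B applies 18.3 dB more gain reduction.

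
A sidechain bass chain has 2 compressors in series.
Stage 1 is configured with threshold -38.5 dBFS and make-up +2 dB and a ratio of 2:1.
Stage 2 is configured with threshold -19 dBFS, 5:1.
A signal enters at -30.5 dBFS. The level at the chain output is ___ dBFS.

-32.5 dBFS

Stage 1: 8 dB above -38.5 dBFS, reduced 2:1 to 4 dB above → -34.5 dBFS; +2 dB make-up → -32.5 dBFS.
Stage 2: -32.5 dBFS is at or below the -19 dBFS threshold — no compression; output -32.5 dBFS.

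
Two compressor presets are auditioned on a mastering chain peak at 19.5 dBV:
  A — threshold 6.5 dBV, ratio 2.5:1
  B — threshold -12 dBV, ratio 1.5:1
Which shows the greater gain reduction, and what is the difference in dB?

B, by 2.7 dB

A: overshoot 13 dB → output overshoot 5.2 dB → GR 7.8 dB.
B: overshoot 31.5 dB → output overshoot 21 dB → GR 10.5 dB.
B reduces 2.7 dB more.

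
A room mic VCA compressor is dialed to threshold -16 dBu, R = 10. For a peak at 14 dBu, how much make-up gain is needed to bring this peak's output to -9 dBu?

The peak compresses to -16 + 30/10 = -13 dBu.
To reach -9 dBu requires -9 − (-13) = 4 dB of make-up.

4 dB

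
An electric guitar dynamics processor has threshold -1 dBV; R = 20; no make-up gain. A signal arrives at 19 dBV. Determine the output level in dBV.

0 dBV

19 dBV sits 20 dB over threshold.
The 20 dB excess becomes 1 dB after 20:1 reduction.
Output = -1 + 1 = 0 dBV.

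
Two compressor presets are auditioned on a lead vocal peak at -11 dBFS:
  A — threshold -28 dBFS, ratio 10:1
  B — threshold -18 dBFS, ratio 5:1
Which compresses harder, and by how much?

A, by 9.7 dB

A: 17 dB over, compressed to 1.7 dB over, so 15.3 dB of GR.
B: 7 dB over, compressed to 1.4 dB over, so 5.6 dB of GR.
Difference: 9.7 dB in favour of A.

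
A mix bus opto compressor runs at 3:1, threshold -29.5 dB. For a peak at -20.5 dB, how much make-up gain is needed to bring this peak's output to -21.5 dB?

5 dB

Without make-up, output = threshold + overshoot/3 = -29.5 + 3 = -26.5 dB.
Gap to target: 5 dB.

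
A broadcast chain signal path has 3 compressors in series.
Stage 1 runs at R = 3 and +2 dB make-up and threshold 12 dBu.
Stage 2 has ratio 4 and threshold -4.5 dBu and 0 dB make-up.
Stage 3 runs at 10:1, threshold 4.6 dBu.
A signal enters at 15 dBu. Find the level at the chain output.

0.375 dBu

Stage 1: 15 dBu is 3 dB over 12 dBu; at 3:1 that becomes 1 dB over, giving 13 dBu; +2 dB make-up → 15 dBu.
Stage 2: 19.5 dB above -4.5 dBu, reduced 4:1 to 4.875 dB above → 0.375 dBu.
Stage 3: 0.375 dBu is at or below the 4.6 dBu threshold — no compression; output 0.375 dBu.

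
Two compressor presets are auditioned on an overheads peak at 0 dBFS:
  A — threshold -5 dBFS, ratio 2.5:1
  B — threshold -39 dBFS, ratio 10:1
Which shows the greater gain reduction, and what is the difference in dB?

A: overshoot 5 dB → output overshoot 2 dB → GR 3 dB.
B: overshoot 39 dB → output overshoot 3.9 dB → GR 35.1 dB.
B reduces 32.1 dB more.

B, by 32.1 dB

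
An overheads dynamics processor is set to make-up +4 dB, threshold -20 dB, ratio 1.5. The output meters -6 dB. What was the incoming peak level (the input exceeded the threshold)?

-5 dB

Remove make-up: -6 − 4 = -10 dB.
That's 10 dB above the -20 dB threshold.
Undo the ratio: input overshoot = 10 × 1.5 = 15 dB, giving input = -5 dB.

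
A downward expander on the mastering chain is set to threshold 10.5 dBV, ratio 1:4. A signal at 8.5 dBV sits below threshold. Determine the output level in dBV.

Below threshold, a 1:4 expander applies gain = (4−1)×(T − x) of attenuation.
(4−1) × 2 = 6 dB, so output = 8.5 − 6 = 2.5 dBV.

2.5 dBV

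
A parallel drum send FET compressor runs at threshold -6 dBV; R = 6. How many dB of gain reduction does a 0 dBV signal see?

0 dBV exceeds the threshold by 6 dB.
After 6:1 compression the overshoot becomes 6/6 = 1 dB.
GR = overshoot in − overshoot out = 6 − 1 = 5 dB.

5 dB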